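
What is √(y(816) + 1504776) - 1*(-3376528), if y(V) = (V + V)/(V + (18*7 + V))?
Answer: 3376528 + 2*√32295898630/293 ≈ 3.3778e+6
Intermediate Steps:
y(V) = 2*V/(126 + 2*V) (y(V) = (2*V)/(V + (126 + V)) = (2*V)/(126 + 2*V) = 2*V/(126 + 2*V))
√(y(816) + 1504776) - 1*(-3376528) = √(816/(63 + 816) + 1504776) - 1*(-3376528) = √(816/879 + 1504776) + 3376528 = √(816*(1/879) + 1504776) + 3376528 = √(272/293 + 1504776) + 3376528 = √(440899640/293) + 3376528 = 2*√32295898630/293 + 3376528 = 3376528 + 2*√32295898630/293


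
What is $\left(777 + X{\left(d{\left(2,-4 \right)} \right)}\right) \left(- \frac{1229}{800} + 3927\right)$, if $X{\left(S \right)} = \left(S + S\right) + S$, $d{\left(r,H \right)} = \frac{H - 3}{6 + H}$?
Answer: $\frac{4814188743}{1600} \approx 3.0089 \cdot 10^{6}$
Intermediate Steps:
$d{\left(r,H \right)} = \frac{-3 + H}{6 + H}$
$X{\left(S \right)} = 3 S$ ($X{\left(S \right)} = 2 S + S = 3 S$)
$\left(777 + X{\left(d{\left(2,-4 \right)} \right)}\right) \left(- \frac{1229}{800} + 3927\right) = \left(777 + 3 \frac{-3 - 4}{6 - 4}\right) \left(- \frac{1229}{800} + 3927\right) = \left(777 + 3 \cdot \frac{1}{2} \left(-7\right)\right) \left(\left(-1229\right) \frac{1}{800} + 3927\right) = \left(777 + 3 \cdot \frac{1}{2} \left(-7\right)\right) \left(- \frac{1229}{800} + 3927\right) = \left(777 + 3 \left(- \frac{7}{2}\right)\right) \frac{3140371}{800} = \left(777 - \frac{21}{2}\right) \frac{3140371}{800} = \frac{1533}{2} \cdot \frac{3140371}{800} = \frac{4814188743}{1600}$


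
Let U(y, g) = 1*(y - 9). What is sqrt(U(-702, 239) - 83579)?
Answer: I*sqrt(84290) ≈ 290.33*I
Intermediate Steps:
U(y, g) = -9 + y (U(y, g) = 1*(-9 + y) = -9 + y)
sqrt(U(-702, 239) - 83579) = sqrt((-9 - 702) - 83579) = sqrt(-711 - 83579) = sqrt(-84290) = I*sqrt(84290)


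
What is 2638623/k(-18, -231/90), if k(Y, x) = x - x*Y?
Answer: -79158690/1463 ≈ -54107.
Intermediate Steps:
k(Y, x) = x - Y*x
2638623/k(-18, -231/90) = 2638623/(((-231/90)*(1 - 1*(-18)))) = 2638623/(((-231*1/90)*(1 + 18))) = 2638623/((-77/30*19)) = 2638623/(-1463/30) = 2638623*(-30/1463) = -79158690/1463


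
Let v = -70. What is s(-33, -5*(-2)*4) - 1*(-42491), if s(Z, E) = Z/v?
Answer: 2974403/70 ≈ 42492.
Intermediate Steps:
s(Z, E) = -Z/70 (s(Z, E) = Z/(-70) = Z*(-1/70) = -Z/70)
s(-33, -5*(-2)*4) - 1*(-42491) = -1/70*(-33) - 1*(-42491) = 33/70 + 42491 = 2974403/70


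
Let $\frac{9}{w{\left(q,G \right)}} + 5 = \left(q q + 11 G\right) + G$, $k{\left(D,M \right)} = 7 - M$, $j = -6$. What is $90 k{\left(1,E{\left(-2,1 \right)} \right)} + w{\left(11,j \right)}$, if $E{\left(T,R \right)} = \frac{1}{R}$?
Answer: $\frac{23769}{44} \approx 540.2$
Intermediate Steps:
$w{\left(q,G \right)} = \frac{9}{-5 + q^{2} + 12 G}$ ($w{\left(q,G \right)} = \frac{9}{-5 + \left(\left(q q + 11 G\right) + G\right)} = \frac{9}{-5 + \left(\left(q^{2} + 11 G\right) + G\right)} = \frac{9}{-5 + \left(q^{2} + 12 G\right)} = \frac{9}{-5 + q^{2} + 12 G}$)
$90 k{\left(1,E{\left(-2,1 \right)} \right)} + w{\left(11,j \right)} = 90 \left(7 - 1^{-1}\right) + \frac{9}{-5 + 11^{2} + 12 \left(-6\right)} = 90 \left(7 - 1\right) + \frac{9}{-5 + 121 - 72} = 90 \left(7 - 1\right) + \frac{9}{44} = 90 \cdot 6 + 9 \cdot \frac{1}{44} = 540 + \frac{9}{44} = \frac{23769}{44}$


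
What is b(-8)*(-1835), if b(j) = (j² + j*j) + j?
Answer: -220200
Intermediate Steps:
b(j) = j + 2*j² (b(j) = (j² + j²) + j = 2*j² + j = j + 2*j²)
b(-8)*(-1835) = -8*(1 + 2*(-8))*(-1835) = -8*(1 - 16)*(-1835) = -8*(-15)*(-1835) = 120*(-1835) = -220200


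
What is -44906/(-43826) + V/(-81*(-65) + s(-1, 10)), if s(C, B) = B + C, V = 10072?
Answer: 169562429/57784581 ≈ 2.9344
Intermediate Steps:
-44906/(-43826) + V/(-81*(-65) + s(-1, 10)) = -44906/(-43826) + 10072/(-81*(-65) + (10 - 1)) = -44906*(-1/43826) + 10072/(5265 + 9) = 22453/21913 + 10072/5274 = 22453/21913 + 10072*(1/5274) = 22453/21913 + 5036/2637 = 169562429/57784581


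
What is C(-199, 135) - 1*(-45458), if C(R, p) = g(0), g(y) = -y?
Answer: 45458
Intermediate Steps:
C(R, p) = 0 (C(R, p) = -1*0 = 0)
C(-199, 135) - 1*(-45458) = 0 - 1*(-45458) = 0 + 45458 = 45458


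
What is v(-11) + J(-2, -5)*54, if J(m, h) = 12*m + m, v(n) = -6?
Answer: -1410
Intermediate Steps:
J(m, h) = 13*m
v(-11) + J(-2, -5)*54 = -6 + (13*(-2))*54 = -6 - 26*54 = -6 - 1404 = -1410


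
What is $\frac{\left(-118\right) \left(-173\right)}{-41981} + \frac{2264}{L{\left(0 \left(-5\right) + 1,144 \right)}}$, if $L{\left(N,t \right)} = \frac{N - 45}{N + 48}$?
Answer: $- \frac{1164525608}{461791} \approx -2521.8$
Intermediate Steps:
$L{\left(N,t \right)} = \frac{-45 + N}{48 + N}$
$\frac{\left(-118\right) \left(-173\right)}{-41981} + \frac{2264}{L{\left(0 \left(-5\right) + 1,144 \right)}} = \frac{\left(-118\right) \left(-173\right)}{-41981} + \frac{2264}{\frac{1}{48 + \left(0 \left(-5\right) + 1\right)} \left(-45 + \left(0 \left(-5\right) + 1\right)\right)} = 20414 \left(- \frac{1}{41981}\right) + \frac{2264}{\frac{1}{48 + \left(0 + 1\right)} \left(-45 + \left(0 + 1\right)\right)} = - \frac{20414}{41981} + \frac{2264}{\frac{1}{48 + 1} \left(-45 + 1\right)} = - \frac{20414}{41981} + \frac{2264}{\frac{1}{49} \left(-44\right)} = - \frac{20414}{41981} + \frac{2264}{- \frac{44}{49}} = - \frac{20414}{41981} + 2264 \left(- \frac{49}{44}\right) = - \frac{20414}{41981} - \frac{27734}{11} = - \frac{1164525608}{461791}$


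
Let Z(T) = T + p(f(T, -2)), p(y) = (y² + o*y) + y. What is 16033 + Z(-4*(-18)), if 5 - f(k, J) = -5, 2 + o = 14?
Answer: 16335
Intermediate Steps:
o = 12 (o = -2 + 14 = 12)
f(k, J) = 10 (f(k, J) = 5 - 1*(-5) = 5 + 5 = 10)
p(y) = y² + 13*y (p(y) = (y² + 12*y) + y = y² + 13*y)
Z(T) = 230 + T (Z(T) = T + 10*(13 + 10) = T + 10*23 = T + 230 = 230 + T)
16033 + Z(-4*(-18)) = 16033 + (230 - 4*(-18)) = 16033 + (230 + 72) = 16033 + 302 = 16335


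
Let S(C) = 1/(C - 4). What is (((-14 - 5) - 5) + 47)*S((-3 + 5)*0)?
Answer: -23/4 ≈ -5.7500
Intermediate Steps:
S(C) = 1/(-4 + C)
(((-14 - 5) - 5) + 47)*S((-3 + 5)*0) = (((-14 - 5) - 5) + 47)/(-4 + (-3 + 5)*0) = ((-19 - 5) + 47)/(-4 + 2*0) = (-24 + 47)/(-4 + 0) = 23/(-4) = 23*(-¼) = -23/4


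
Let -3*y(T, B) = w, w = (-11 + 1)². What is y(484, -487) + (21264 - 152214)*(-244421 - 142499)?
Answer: 152001521900/3 ≈ 5.0667e+10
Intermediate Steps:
w = 100 (w = (-10)² = 100)
y(T, B) = -100/3 (y(T, B) = -⅓*100 = -100/3)
y(484, -487) + (21264 - 152214)*(-244421 - 142499) = -100/3 + (21264 - 152214)*(-244421 - 142499) = -100/3 - 130950*(-386920) = -100/3 + 50667174000 = 152001521900/3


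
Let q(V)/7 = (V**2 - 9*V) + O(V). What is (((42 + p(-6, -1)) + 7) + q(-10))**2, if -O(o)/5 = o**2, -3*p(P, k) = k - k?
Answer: 4498641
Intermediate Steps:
p(P, k) = 0 (p(P, k) = -(k - k)/3 = -1/3*0 = 0)
O(o) = -5*o**2
q(V) = -63*V - 28*V**2 (q(V) = 7*((V**2 - 9*V) - 5*V**2) = 7*(-9*V - 4*V**2) = -63*V - 28*V**2)
(((42 + p(-6, -1)) + 7) + q(-10))**2 = (((42 + 0) + 7) + 7*(-10)*(-9 - 4*(-10)))**2 = ((42 + 7) + 7*(-10)*(-9 + 40))**2 = (49 + 7*(-10)*31)**2 = (49 - 2170)**2 = (-2121)**2 = 4498641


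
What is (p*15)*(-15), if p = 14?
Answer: -3150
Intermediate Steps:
(p*15)*(-15) = (14*15)*(-15) = 210*(-15) = -3150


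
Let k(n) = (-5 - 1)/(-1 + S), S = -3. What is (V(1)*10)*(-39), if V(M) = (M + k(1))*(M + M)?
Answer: -1950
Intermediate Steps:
k(n) = 3/2 (k(n) = (-5 - 1)/(-1 - 3) = -6/(-4) = -6*(-1/4) = 3/2)
V(M) = 2*M*(3/2 + M) (V(M) = (M + 3/2)*(M + M) = (3/2 + M)*(2*M) = 2*M*(3/2 + M))
(V(1)*10)*(-39) = ((1*(3 + 2*1))*10)*(-39) = ((1*(3 + 2))*10)*(-39) = ((1*5)*10)*(-39) = (5*10)*(-39) = 50*(-39) = -1950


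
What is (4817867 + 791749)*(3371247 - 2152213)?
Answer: 6838312630944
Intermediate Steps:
(4817867 + 791749)*(3371247 - 2152213) = 5609616*1219034 = 6838312630944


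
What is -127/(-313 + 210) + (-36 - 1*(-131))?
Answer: 9912/103 ≈ 96.233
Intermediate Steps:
-127/(-313 + 210) + (-36 - 1*(-131)) = -127/(-103) + (-36 + 131) = -127*(-1/103) + 95 = 127/103 + 95 = 9912/103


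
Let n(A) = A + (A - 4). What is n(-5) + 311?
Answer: 297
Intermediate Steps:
n(A) = -4 + 2*A (n(A) = A + (-4 + A) = -4 + 2*A)
n(-5) + 311 = (-4 + 2*(-5)) + 311 = (-4 - 10) + 311 = -14 + 311 = 297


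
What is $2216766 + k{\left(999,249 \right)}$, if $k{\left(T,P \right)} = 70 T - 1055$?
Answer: $2285641$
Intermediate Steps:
$k{\left(T,P \right)} = -1055 + 70 T$
$2216766 + k{\left(999,249 \right)} = 2216766 + \left(-1055 + 70 \cdot 999\right) = 2216766 + \left(-1055 + 69930\right) = 2216766 + 68875 = 2285641$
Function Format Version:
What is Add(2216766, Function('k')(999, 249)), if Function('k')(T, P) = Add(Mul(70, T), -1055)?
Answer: 2285641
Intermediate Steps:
Function('k')(T, P) = Add(-1055, Mul(70, T))
Add(2216766, Function('k')(999, 249)) = Add(2216766, Add(-1055, Mul(70, 999))) = Add(2216766, Add(-1055, 69930)) = Add(2216766, 68875) = 2285641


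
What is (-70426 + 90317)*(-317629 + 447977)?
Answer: 2592752068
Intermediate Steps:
(-70426 + 90317)*(-317629 + 447977) = 19891*130348 = 2592752068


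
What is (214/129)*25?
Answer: 5350/129 ≈ 41.473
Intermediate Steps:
(214/129)*25 = 5350/129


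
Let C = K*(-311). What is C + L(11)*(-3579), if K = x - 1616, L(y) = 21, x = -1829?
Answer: 996236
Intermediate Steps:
K = -3445 (K = -1829 - 1616 = -3445)
C = 1071395 (C = -3445*(-311) = 1071395)
C + L(11)*(-3579) = 1071395 + 21*(-3579) = 1071395 - 75159 = 996236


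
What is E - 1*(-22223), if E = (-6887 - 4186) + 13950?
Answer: 25100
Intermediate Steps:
E = 2877 (E = -11073 + 13950 = 2877)
E - 1*(-22223) = 2877 - 1*(-22223) = 2877 + 22223 = 25100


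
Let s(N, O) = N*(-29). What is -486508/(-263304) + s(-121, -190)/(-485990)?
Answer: 639983938/347725845 ≈ 1.8405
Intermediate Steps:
s(N, O) = -29*N
-486508/(-263304) + s(-121, -190)/(-485990) = -486508/(-263304) - 29*(-121)/(-485990) = -486508*(-1/263304) + 3509*(-1/485990) = 121627/65826 - 3509/485990 = 639983938/347725845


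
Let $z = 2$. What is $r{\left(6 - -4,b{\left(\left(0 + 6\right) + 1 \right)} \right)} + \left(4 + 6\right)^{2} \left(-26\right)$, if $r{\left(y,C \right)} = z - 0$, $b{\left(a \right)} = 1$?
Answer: $-2598$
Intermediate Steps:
$r{\left(y,C \right)} = 2$ ($r{\left(y,C \right)} = 2 - 0 = 2 + 0 = 2$)
$r{\left(6 - -4,b{\left(\left(0 + 6\right) + 1 \right)} \right)} + \left(4 + 6\right)^{2} \left(-26\right) = 2 + \left(4 + 6\right)^{2} \left(-26\right) = 2 + 10^{2} \left(-26\right) = 2 + 100 \left(-26\right) = 2 - 2600 = -2598$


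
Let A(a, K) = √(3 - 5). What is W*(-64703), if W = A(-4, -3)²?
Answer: 129406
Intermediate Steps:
A(a, K) = I*√2 (A(a, K) = √(-2) = I*√2)
W = -2 (W = (I*√2)² = -2)
W*(-64703) = -2*(-64703) = 129406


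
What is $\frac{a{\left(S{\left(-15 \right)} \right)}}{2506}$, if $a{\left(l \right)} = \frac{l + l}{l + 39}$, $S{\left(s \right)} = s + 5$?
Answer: $- \frac{10}{36337} \approx -0.0002752$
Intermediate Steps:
$S{\left(s \right)} = 5 + s$
$a{\left(l \right)} = \frac{2 l}{39 + l}$
$\frac{a{\left(S{\left(-15 \right)} \right)}}{2506} = \frac{2 \left(5 - 15\right) \frac{1}{39 + \left(5 - 15\right)}}{2506} = 2 \left(-10\right) \frac{1}{39 - 10} \cdot \frac{1}{2506} = 2 \left(-10\right) \frac{1}{29} \cdot \frac{1}{2506} = \left(- \frac{20}{29}\right) \frac{1}{2506} = - \frac{10}{36337}$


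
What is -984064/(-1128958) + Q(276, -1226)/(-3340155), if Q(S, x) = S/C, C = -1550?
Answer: 13695527045614/15712061285375 ≈ 0.87166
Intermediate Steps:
Q(S, x) = -S/1550 (Q(S, x) = S/(-1550) = S*(-1/1550) = -S/1550)
-984064/(-1128958) + Q(276, -1226)/(-3340155) = -984064/(-1128958) - 1/1550*276/(-3340155) = -984064*(-1/1128958) - 138/775*(-1/3340155) = 15872/18209 + 46/862873375 = 13695527045614/15712061285375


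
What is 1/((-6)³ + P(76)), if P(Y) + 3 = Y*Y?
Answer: 1/5557 ≈ 0.00017995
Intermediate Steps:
P(Y) = -3 + Y² (P(Y) = -3 + Y*Y = -3 + Y²)
1/((-6)³ + P(76)) = 1/((-6)³ + (-3 + 76²)) = 1/(-216 + (-3 + 5776)) = 1/(-216 + 5773) = 1/5557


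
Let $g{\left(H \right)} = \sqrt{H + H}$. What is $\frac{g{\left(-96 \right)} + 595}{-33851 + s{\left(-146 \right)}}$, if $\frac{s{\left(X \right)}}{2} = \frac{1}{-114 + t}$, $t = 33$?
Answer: $- \frac{48195}{2741933} - \frac{648 i \sqrt{3}}{2741933} \approx -0.017577 - 0.00040933 i$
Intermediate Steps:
$g{\left(H \right)} = \sqrt{2} \sqrt{H}$ ($g{\left(H \right)} = \sqrt{2 H} = \sqrt{2} \sqrt{H}$)
$s{\left(X \right)} = - \frac{2}{81}$ ($s{\left(X \right)} = \frac{2}{-114 + 33} = \frac{2}{-81} = 2 \left(- \frac{1}{81}\right) = - \frac{2}{81}$)
$\frac{g{\left(-96 \right)} + 595}{-33851 + s{\left(-146 \right)}} = \frac{\sqrt{2} \sqrt{-96} + 595}{-33851 - \frac{2}{81}} = \frac{\sqrt{2} \cdot 4 i \sqrt{6} + 595}{- \frac{2741933}{81}} = \left(8 i \sqrt{3} + 595\right) \left(- \frac{81}{2741933}\right) = \left(595 + 8 i \sqrt{3}\right) \left(- \frac{81}{2741933}\right) = - \frac{48195}{2741933} - \frac{648 i \sqrt{3}}{2741933}$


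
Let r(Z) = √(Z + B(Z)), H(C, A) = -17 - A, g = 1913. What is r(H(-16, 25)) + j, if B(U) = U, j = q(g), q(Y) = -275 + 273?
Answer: -2 + 2*I*√21 ≈ -2.0 + 9.1651*I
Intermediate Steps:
q(Y) = -2
j = -2
r(Z) = √2*√Z (r(Z) = √(Z + Z) = √(2*Z) = √2*√Z)
r(H(-16, 25)) + j = √2*√(-17 - 1*25) - 2 = √2*√(-17 - 25) - 2 = √2*√(-42) - 2 = √2*(I*√42) - 2 = 2*I*√21 - 2 = -2 + 2*I*√21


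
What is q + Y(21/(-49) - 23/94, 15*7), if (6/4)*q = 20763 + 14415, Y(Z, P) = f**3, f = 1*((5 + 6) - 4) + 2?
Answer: 24181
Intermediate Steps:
f = 9 (f = 1*(11 - 4) + 2 = 1*7 + 2 = 7 + 2 = 9)
Y(Z, P) = 729 (Y(Z, P) = 9**3 = 729)
q = 23452 (q = 2*(20763 + 14415)/3 = (2/3)*35178 = 23452)
q + Y(21/(-49) - 23/94, 15*7) = 23452 + 729 = 24181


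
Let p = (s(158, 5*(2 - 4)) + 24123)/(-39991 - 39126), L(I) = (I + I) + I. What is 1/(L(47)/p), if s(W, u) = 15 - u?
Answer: -24148/11155497 ≈ -0.0021647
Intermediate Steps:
L(I) = 3*I (L(I) = 2*I + I = 3*I)
p = -24148/79117 (p = ((15 - 5*(2 - 4)) + 24123)/(-39991 - 39126) = ((15 - 5*(-2)) + 24123)/(-79117) = ((15 - 1*(-10)) + 24123)*(-1/79117) = ((15 + 10) + 24123)*(-1/79117) = (25 + 24123)*(-1/79117) = 24148*(-1/79117) = -24148/79117 ≈ -0.30522)
1/(L(47)/p) = 1/((3*47)/(-24148/79117)) = 1/(141*(-79117/24148)) = 1/(-11155497/24148) = -24148/11155497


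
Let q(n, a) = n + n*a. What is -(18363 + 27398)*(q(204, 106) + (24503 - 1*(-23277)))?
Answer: -3185331688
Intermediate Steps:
q(n, a) = n + a*n
-(18363 + 27398)*(q(204, 106) + (24503 - 1*(-23277))) = -(18363 + 27398)*(204*(1 + 106) + (24503 - 1*(-23277))) = -45761*(204*107 + (24503 + 23277)) = -45761*(21828 + 47780) = -45761*69608 = -1*3185331688 = -3185331688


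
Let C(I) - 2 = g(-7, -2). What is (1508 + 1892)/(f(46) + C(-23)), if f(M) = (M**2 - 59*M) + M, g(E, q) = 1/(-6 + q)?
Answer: -27200/4401 ≈ -6.1804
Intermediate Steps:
C(I) = 15/8 (C(I) = 2 + 1/(-6 - 2) = 2 + 1/(-8) = 2 - 1/8 = 15/8)
f(M) = M**2 - 58*M
(1508 + 1892)/(f(46) + C(-23)) = (1508 + 1892)/(46*(-58 + 46) + 15/8) = 3400/(46*(-12) + 15/8) = 3400/(-552 + 15/8) = 3400/(-4401/8) = 3400*(-8/4401) = -27200/4401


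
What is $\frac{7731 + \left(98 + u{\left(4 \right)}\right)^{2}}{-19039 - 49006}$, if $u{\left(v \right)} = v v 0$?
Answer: $- \frac{3467}{13609} \approx -0.25476$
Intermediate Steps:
$u{\left(v \right)} = 0$ ($u{\left(v \right)} = v^{2} \cdot 0 = 0$)
$\frac{7731 + \left(98 + u{\left(4 \right)}\right)^{2}}{-19039 - 49006} = \frac{7731 + \left(98 + 0\right)^{2}}{-19039 - 49006} = \frac{7731 + 98^{2}}{-68045} = \left(7731 + 9604\right) \left(- \frac{1}{68045}\right) = 17335 \left(- \frac{1}{68045}\right) = - \frac{3467}{13609}$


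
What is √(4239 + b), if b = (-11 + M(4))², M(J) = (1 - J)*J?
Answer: 4*√298 ≈ 69.051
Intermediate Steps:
M(J) = J*(1 - J)
b = 529 (b = (-11 + 4*(1 - 1*4))² = (-11 + 4*(1 - 4))² = (-11 + 4*(-3))² = (-11 - 12)² = (-23)² = 529)
√(4239 + b) = √(4239 + 529) = √4768 = 4*√298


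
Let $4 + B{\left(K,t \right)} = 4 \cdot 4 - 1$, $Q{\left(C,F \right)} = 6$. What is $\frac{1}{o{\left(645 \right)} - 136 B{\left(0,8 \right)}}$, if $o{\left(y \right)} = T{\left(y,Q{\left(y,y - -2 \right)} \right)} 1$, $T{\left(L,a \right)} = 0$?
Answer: $- \frac{1}{1496} \approx -0.00066845$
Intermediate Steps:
$B{\left(K,t \right)} = 11$ ($B{\left(K,t \right)} = -4 + \left(4 \cdot 4 - 1\right) = -4 + \left(16 - 1\right) = -4 + 15 = 11$)
$o{\left(y \right)} = 0$ ($o{\left(y \right)} = 0 \cdot 1 = 0$)
$\frac{1}{o{\left(645 \right)} - 136 B{\left(0,8 \right)}} = \frac{1}{0 - 1496} = \frac{1}{-1496} = - \frac{1}{1496}$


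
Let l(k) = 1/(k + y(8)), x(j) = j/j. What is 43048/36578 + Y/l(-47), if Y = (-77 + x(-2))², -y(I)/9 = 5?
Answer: -9718606764/18289 ≈ -5.3139e+5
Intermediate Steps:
x(j) = 1
y(I) = -45 (y(I) = -9*5 = -45)
Y = 5776 (Y = (-77 + 1)² = (-76)² = 5776)
l(k) = 1/(-45 + k) (l(k) = 1/(k - 45) = 1/(-45 + k))
43048/36578 + Y/l(-47) = 43048/36578 + 5776/(1/(-45 - 47)) = 43048*(1/36578) + 5776/(1/(-92)) = 21524/18289 + 5776/(-1/92) = 21524/18289 + 5776*(-92) = 21524/18289 - 531392 = -9718606764/18289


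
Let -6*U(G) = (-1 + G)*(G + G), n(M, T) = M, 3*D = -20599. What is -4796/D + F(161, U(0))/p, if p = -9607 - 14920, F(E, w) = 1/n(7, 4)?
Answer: 2470240733/3536621711 ≈ 0.69847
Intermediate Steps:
D = -20599/3 (D = (⅓)*(-20599) = -20599/3 ≈ -6866.3)
U(G) = -G*(-1 + G)/3 (U(G) = -(-1 + G)*(G + G)/6 = -(-1 + G)*2*G/6 = -G*(-1 + G)/3)
F(E, w) = ⅐ (F(E, w) = 1/7 = ⅐)
p = -24527
-4796/D + F(161, U(0))/p = -4796/(-20599/3) + (⅐)/(-24527) = -4796*(-3/20599) + (⅐)*(-1/24527) = 14388/20599 - 1/171689 = 2470240733/3536621711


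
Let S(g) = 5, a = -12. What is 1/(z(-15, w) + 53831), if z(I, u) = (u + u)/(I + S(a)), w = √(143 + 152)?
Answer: 269155/14488882746 + √295/14488882746 ≈ 1.8578e-5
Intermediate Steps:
w = √295 ≈ 17.176
z(I, u) = 2*u/(5 + I) (z(I, u) = (u + u)/(I + 5) = (2*u)/(5 + I) = 2*u/(5 + I))
1/(z(-15, w) + 53831) = 1/(2*√295/(5 - 15) + 53831) = 1/(2*√295/(-10) + 53831) = 1/(2*√295*(-⅒) + 53831) = 1/(-√295/5 + 53831) = 1/(53831 - √295/5)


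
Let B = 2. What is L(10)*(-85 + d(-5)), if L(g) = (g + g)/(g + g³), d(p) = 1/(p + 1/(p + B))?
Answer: -1363/808 ≈ -1.6869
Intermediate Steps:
d(p) = 1/(p + 1/(2 + p)) (d(p) = 1/(p + 1/(p + 2)) = 1/(p + 1/(2 + p)))
L(g) = 2*g/(g + g³) (L(g) = (2*g)/(g + g³) = 2*g/(g + g³))
L(10)*(-85 + d(-5)) = (2/(1 + 10²))*(-85 + (2 - 5)/(1 + (-5)² + 2*(-5))) = (2/(1 + 100))*(-85 - 3/(1 + 25 - 10)) = (2/101)*(-85 - 3/16) = (2*(1/101))*(-85 + (1/16)*(-3)) = 2*(-85 - 3/16)/101 = (2/101)*(-1363/16) = -1363/808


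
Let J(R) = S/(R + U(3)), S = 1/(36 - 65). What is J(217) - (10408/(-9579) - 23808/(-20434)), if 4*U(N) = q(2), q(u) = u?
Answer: -10800397054/137179214605 ≈ -0.078732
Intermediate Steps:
U(N) = ½ (U(N) = (¼)*2 = ½)
S = -1/29 (S = 1/(-29) = -1/29 ≈ -0.034483)
J(R) = -1/(29*(½ + R)) (J(R) = -1/(29*(R + ½)) = -1/(29*(½ + R)))
J(217) - (10408/(-9579) - 23808/(-20434)) = -2/(29 + 58*217) - (10408/(-9579) - 23808/(-20434)) = -2/(29 + 12586) - (10408*(-1/9579) - 23808*(-1/20434)) = -2/12615 - (-10408/9579 + 11904/10217) = -2*1/12615 - 1*7689880/97868643 = -2/12615 - 7689880/97868643 = -10800397054/137179214605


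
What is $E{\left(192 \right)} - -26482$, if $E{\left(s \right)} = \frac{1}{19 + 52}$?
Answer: $\frac{1880223}{71} \approx 26482.0$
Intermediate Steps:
$E{\left(s \right)} = \frac{1}{71}$
$E{\left(192 \right)} - -26482 = \frac{1}{71} - -26482 = \frac{1}{71} + 26482 = \frac{1880223}{71}$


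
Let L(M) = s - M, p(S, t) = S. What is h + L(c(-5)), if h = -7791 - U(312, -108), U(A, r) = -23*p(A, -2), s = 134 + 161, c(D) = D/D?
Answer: -321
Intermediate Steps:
c(D) = 1
s = 295
L(M) = 295 - M
U(A, r) = -23*A
h = -615 (h = -7791 - (-23)*312 = -7791 - 1*(-7176) = -7791 + 7176 = -615)
h + L(c(-5)) = -615 + (295 - 1*1) = -615 + (295 - 1) = -615 + 294 = -321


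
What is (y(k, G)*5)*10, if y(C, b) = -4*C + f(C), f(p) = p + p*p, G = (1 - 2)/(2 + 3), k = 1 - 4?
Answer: 900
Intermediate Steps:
k = -3
G = -⅕ (G = -1/5 = -1*⅕ = -⅕ ≈ -0.20000)
f(p) = p + p²
y(C, b) = -4*C + C*(1 + C)
(y(k, G)*5)*10 = (-3*(-3 - 3)*5)*10 = (-3*(-6)*5)*10 = (18*5)*10 = 90*10 = 900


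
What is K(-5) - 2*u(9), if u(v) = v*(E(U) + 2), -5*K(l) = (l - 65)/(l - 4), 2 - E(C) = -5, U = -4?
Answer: -1472/9 ≈ -163.56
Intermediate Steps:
E(C) = 7 (E(C) = 2 - 1*(-5) = 2 + 5 = 7)
K(l) = -(-65 + l)/(5*(-4 + l)) (K(l) = -(l - 65)/(5*(l - 4)) = -(-65 + l)/(5*(-4 + l)))
u(v) = 9*v (u(v) = v*(7 + 2) = v*9 = 9*v)
K(-5) - 2*u(9) = (65 - 1*(-5))/(5*(-4 - 5)) - 18*9 = (⅕)*(65 + 5)/(-9) - 2*81 = (⅕)*(-⅑)*70 - 162 = -14/9 - 162 = -1472/9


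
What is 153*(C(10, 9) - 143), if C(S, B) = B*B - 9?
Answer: -10863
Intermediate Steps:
C(S, B) = -9 + B**2 (C(S, B) = B**2 - 9 = -9 + B**2)
153*(C(10, 9) - 143) = 153*((-9 + 9**2) - 143) = 153*((-9 + 81) - 143) = 153*(72 - 143) = 153*(-71) = -10863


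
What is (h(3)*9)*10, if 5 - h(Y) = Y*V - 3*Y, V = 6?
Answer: -360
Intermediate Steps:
h(Y) = 5 - 3*Y (h(Y) = 5 - (Y*6 - 3*Y) = 5 - (6*Y - 3*Y) = 5 - 3*Y)
(h(3)*9)*10 = ((5 - 3*3)*9)*10 = ((5 - 9)*9)*10 = -4*9*10 = -36*10 = -360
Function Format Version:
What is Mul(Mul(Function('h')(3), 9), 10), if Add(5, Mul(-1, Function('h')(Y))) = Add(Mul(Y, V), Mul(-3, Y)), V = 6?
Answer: -360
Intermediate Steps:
Function('h')(Y) = Add(5, Mul(-3, Y)) (Function('h')(Y) = Add(5, Mul(-1, Add(Mul(Y, 6), Mul(-3, Y)))) = Add(5, Mul(-1, Add(Mul(6, Y), Mul(-3, Y)))) = Add(5, Mul(-1, Mul(3, Y))) = Add(5, Mul(-3, Y)))
Mul(Mul(Function('h')(3), 9), 10) = Mul(Mul(Add(5, Mul(-3, 3)), 9), 10) = Mul(Mul(Add(5, -9), 9), 10) = Mul(Mul(-4, 9), 10) = Mul(-36, 10) = -360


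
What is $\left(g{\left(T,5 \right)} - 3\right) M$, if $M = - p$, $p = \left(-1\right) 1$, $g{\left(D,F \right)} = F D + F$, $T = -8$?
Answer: $-38$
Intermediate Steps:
$g{\left(D,F \right)} = F + D F$ ($g{\left(D,F \right)} = D F + F = F + D F$)
$p = -1$
$M = 1$ ($M = \left(-1\right) \left(-1\right) = 1$)
$\left(g{\left(T,5 \right)} - 3\right) M = \left(5 \left(1 - 8\right) - 3\right) 1 = \left(5 \left(-7\right) - 3\right) 1 = \left(-35 - 3\right) 1 = \left(-38\right) 1 = -38$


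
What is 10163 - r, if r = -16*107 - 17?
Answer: 11892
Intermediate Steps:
r = -1729 (r = -1712 - 17 = -1729)
10163 - r = 10163 - 1*(-1729) = 10163 + 1729 = 11892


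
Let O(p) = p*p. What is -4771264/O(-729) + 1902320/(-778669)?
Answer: -4726206210736/413816632029 ≈ -11.421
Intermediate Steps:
O(p) = p²
-4771264/O(-729) + 1902320/(-778669) = -4771264/((-729)²) + 1902320/(-778669) = -4771264/531441 + 1902320*(-1/778669) = -4771264*1/531441 - 1902320/778669 = -4771264/531441 - 1902320/778669 = -4726206210736/413816632029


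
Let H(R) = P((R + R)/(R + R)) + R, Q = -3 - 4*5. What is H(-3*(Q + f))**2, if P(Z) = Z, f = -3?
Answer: 6241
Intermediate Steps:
Q = -23 (Q = -3 - 20 = -23)
H(R) = 1 + R (H(R) = (R + R)/(R + R) + R = (2*R)/((2*R)) + R = (2*R)*(1/(2*R)) + R = 1 + R)
H(-3*(Q + f))**2 = (1 - 3*(-23 - 3))**2 = (1 - 3*(-26))**2 = (1 + 78)**2 = 79**2 = 6241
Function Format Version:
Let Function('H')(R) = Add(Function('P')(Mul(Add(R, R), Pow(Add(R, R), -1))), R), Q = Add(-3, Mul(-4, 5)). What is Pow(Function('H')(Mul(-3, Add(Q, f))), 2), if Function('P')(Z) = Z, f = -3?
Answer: 6241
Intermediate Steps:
Q = -23 (Q = Add(-3, -20) = -23)
Function('H')(R) = Add(1, R) (Function('H')(R) = Add(Mul(Add(R, R), Pow(Add(R, R), -1)), R) = Add(Mul(Mul(2, R), Pow(Mul(2, R), -1)), R) = Add(Mul(Mul(2, R), Mul(Rational(1, 2), Pow(R, -1))), R) = Add(1, R))
Pow(Function('H')(Mul(-3, Add(Q, f))), 2) = Pow(Add(1, Mul(-3, Add(-23, -3))), 2) = Pow(Add(1, Mul(-3, -26)), 2) = Pow(Add(1, 78), 2) = Pow(79, 2) = 6241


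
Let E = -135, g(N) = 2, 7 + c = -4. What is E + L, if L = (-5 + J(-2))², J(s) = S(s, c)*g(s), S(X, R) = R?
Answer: 594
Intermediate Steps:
c = -11 (c = -7 - 4 = -11)
J(s) = -22 (J(s) = -11*2 = -22)
L = 729 (L = (-5 - 22)² = (-27)² = 729)
E + L = -135 + 729 = 594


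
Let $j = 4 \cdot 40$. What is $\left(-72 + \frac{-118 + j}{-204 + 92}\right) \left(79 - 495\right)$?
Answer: $30108$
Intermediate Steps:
$j = 160$
$\left(-72 + \frac{-118 + j}{-204 + 92}\right) \left(79 - 495\right) = \left(-72 + \frac{-118 + 160}{-204 + 92}\right) \left(79 - 495\right) = \left(-72 + \frac{42}{-112}\right) \left(-416\right) = \left(-72 + 42 \left(- \frac{1}{112}\right)\right) \left(-416\right) = \left(-72 - \frac{3}{8}\right) \left(-416\right) = \left(- \frac{579}{8}\right) \left(-416\right) = 30108$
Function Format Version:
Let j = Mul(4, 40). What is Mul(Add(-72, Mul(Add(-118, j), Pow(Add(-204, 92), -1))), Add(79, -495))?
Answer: 30108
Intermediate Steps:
j = 160
Mul(Add(-72, Mul(Add(-118, j), Pow(Add(-204, 92), -1))), Add(79, -495)) = Mul(Add(-72, Mul(Add(-118, 160), Pow(Add(-204, 92), -1))), Add(79, -495)) = Mul(Add(-72, Mul(42, Pow(-112, -1))), -416) = Mul(Add(-72, Mul(42, Rational(-1, 112))), -416) = Mul(Add(-72, Rational(-3, 8)), -416) = Mul(Rational(-579, 8), -416) = 30108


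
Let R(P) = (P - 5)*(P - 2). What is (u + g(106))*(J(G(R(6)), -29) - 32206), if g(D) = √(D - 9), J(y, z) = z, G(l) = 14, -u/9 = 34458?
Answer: 9996782670 - 32235*√97 ≈ 9.9965e+9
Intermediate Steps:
u = -310122 (u = -9*34458 = -310122)
R(P) = (-5 + P)*(-2 + P)
g(D) = √(-9 + D)
(u + g(106))*(J(G(R(6)), -29) - 32206) = (-310122 + √(-9 + 106))*(-29 - 32206) = (-310122 + √97)*(-32235) = 9996782670 - 32235*√97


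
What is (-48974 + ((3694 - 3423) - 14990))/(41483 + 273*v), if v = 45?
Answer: -63693/53768 ≈ -1.1846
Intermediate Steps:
(-48974 + ((3694 - 3423) - 14990))/(41483 + 273*v) = (-48974 + ((3694 - 3423) - 14990))/(41483 + 273*45) = (-48974 + (271 - 14990))/(41483 + 12285) = (-48974 - 14719)/53768 = -63693*1/53768 = -63693/53768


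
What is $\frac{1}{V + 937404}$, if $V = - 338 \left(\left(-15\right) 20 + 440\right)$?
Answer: $\frac{1}{890084} \approx 1.1235 \cdot 10^{-6}$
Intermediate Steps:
$V = -47320$ ($V = - 338 \left(-300 + 440\right) = \left(-338\right) 140 = -47320$)
$\frac{1}{V + 937404} = \frac{1}{-47320 + 937404} = \frac{1}{890084}$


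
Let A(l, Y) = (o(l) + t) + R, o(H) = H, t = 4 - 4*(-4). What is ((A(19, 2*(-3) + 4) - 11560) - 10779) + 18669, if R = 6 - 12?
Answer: -3637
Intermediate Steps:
R = -6
t = 20 (t = 4 + 16 = 20)
A(l, Y) = 14 + l (A(l, Y) = (l + 20) - 6 = (20 + l) - 6 = 14 + l)
((A(19, 2*(-3) + 4) - 11560) - 10779) + 18669 = (((14 + 19) - 11560) - 10779) + 18669 = ((33 - 11560) - 10779) + 18669 = (-11527 - 10779) + 18669 = -22306 + 18669 = -3637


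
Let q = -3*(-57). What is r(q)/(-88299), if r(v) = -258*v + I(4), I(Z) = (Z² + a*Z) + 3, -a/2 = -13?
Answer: 14665/29433 ≈ 0.49825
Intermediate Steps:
a = 26 (a = -2*(-13) = 26)
q = 171
I(Z) = 3 + Z² + 26*Z (I(Z) = (Z² + 26*Z) + 3 = 3 + Z² + 26*Z)
r(v) = 123 - 258*v (r(v) = -258*v + (3 + 4² + 26*4) = -258*v + (3 + 16 + 104) = -258*v + 123 = 123 - 258*v)
r(q)/(-88299) = (123 - 258*171)/(-88299) = (123 - 44118)*(-1/88299) = -43995*(-1/88299) = 14665/29433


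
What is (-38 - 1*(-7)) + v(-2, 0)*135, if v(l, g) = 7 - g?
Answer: 914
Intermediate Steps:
(-38 - 1*(-7)) + v(-2, 0)*135 = (-38 - 1*(-7)) + (7 - 1*0)*135 = (-38 + 7) + (7 + 0)*135 = -31 + 7*135 = -31 + 945 = 914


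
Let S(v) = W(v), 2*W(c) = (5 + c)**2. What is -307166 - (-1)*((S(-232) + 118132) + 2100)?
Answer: -322339/2 ≈ -1.6117e+5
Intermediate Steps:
W(c) = (5 + c)**2/2
S(v) = (5 + v)**2/2
-307166 - (-1)*((S(-232) + 118132) + 2100) = -307166 - (-1)*(((5 - 232)**2/2 + 118132) + 2100) = -307166 - (-1)*(((1/2)*(-227)**2 + 118132) + 2100) = -307166 - (-1)*(((1/2)*51529 + 118132) + 2100) = -307166 - (-1)*((51529/2 + 118132) + 2100) = -307166 - (-1)*(287793/2 + 2100) = -307166 - (-1)*291993/2 = -307166 - 1*(-291993/2) = -307166 + 291993/2 = -322339/2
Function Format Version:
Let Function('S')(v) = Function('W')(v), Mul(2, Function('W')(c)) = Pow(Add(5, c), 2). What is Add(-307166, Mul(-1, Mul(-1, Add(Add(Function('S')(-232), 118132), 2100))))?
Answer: Rational(-322339, 2) ≈ -1.6117e+5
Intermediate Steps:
Function('W')(c) = Mul(Rational(1, 2), Pow(Add(5, c), 2))
Function('S')(v) = Mul(Rational(1, 2), Pow(Add(5, v), 2))
Add(-307166, Mul(-1, Mul(-1, Add(Add(Function('S')(-232), 118132), 2100)))) = Add(-307166, Mul(-1, Mul(-1, Add(Add(Mul(Rational(1, 2), Pow(Add(5, -232), 2)), 118132), 2100)))) = Add(-307166, Mul(-1, Mul(-1, Add(Add(Mul(Rational(1, 2), Pow(-227, 2)), 118132), 2100)))) = Add(-307166, Mul(-1, Mul(-1, Add(Add(Mul(Rational(1, 2), 51529), 118132), 2100)))) = Add(-307166, Mul(-1, Mul(-1, Add(Add(Rational(51529, 2), 118132), 2100)))) = Add(-307166, Mul(-1, Mul(-1, Add(Rational(287793, 2), 2100)))) = Add(-307166, Mul(-1, Mul(-1, Rational(291993, 2)))) = Add(-307166, Mul(-1, Rational(-291993, 2))) = Add(-307166, Rational(291993, 2)) = Rational(-322339, 2)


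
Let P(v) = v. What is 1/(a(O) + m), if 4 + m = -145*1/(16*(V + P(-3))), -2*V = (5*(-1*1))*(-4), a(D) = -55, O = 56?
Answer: -208/12127 ≈ -0.017152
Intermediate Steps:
V = -10 (V = -5*(-1*1)*(-4)/2 = -5*(-1)*(-4)/2 = -(-5)*(-4)/2 = -½*20 = -10)
m = -687/208 (m = -4 - 145*1/(16*(-10 - 3)) = -4 - 145/((-13*16)) = -4 - 145/(-208) = -4 - 145*(-1/208) = -4 + 145/208 = -687/208 ≈ -3.3029)
1/(a(O) + m) = 1/(-55 - 687/208) = 1/(-12127/208) = -208/12127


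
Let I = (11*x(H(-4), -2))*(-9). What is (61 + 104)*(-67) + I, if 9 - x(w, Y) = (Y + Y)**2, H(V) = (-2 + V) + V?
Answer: -10362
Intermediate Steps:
H(V) = -2 + 2*V
x(w, Y) = 9 - 4*Y**2 (x(w, Y) = 9 - (Y + Y)**2 = 9 - (2*Y)**2 = 9 - 4*Y**2)
I = 693 (I = (11*(9 - 4*(-2)**2))*(-9) = (11*(9 - 4*4))*(-9) = (11*(9 - 16))*(-9) = (11*(-7))*(-9) = -77*(-9) = 693)
(61 + 104)*(-67) + I = (61 + 104)*(-67) + 693 = 165*(-67) + 693 = -11055 + 693 = -10362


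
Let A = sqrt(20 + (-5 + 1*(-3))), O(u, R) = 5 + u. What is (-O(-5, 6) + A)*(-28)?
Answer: -56*sqrt(3) ≈ -96.995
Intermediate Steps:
A = 2*sqrt(3) (A = sqrt(20 + (-5 - 3)) = sqrt(20 - 8) = sqrt(12) = 2*sqrt(3) ≈ 3.4641)
(-O(-5, 6) + A)*(-28) = (-(5 - 5) + 2*sqrt(3))*(-28) = (-1*0 + 2*sqrt(3))*(-28) = (0 + 2*sqrt(3))*(-28) = (2*sqrt(3))*(-28) = -56*sqrt(3)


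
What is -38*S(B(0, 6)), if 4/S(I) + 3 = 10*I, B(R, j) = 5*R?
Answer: 152/3 ≈ 50.667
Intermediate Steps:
S(I) = 4/(-3 + 10*I)
-38*S(B(0, 6)) = -152/(-3 + 10*(5*0)) = -152/(-3 + 10*0) = -152/(-3 + 0) = -152/(-3) = -152*(-1)/3 = -38*(-4/3) = 152/3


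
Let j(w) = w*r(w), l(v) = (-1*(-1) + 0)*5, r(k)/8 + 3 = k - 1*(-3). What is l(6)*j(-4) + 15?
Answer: 655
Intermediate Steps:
r(k) = 8*k (r(k) = -24 + 8*(k - 1*(-3)) = -24 + 8*(k + 3) = -24 + 8*(3 + k) = -24 + (24 + 8*k) = 8*k)
l(v) = 5 (l(v) = (1 + 0)*5 = 1*5 = 5)
j(w) = 8*w**2 (j(w) = w*(8*w) = 8*w**2)
l(6)*j(-4) + 15 = 5*(8*(-4)**2) + 15 = 5*(8*16) + 15 = 5*128 + 15 = 640 + 15 = 655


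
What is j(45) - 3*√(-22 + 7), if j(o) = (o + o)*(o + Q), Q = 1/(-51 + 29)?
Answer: 44505/11 - 3*I*√15 ≈ 4045.9 - 11.619*I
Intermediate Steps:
Q = -1/22 (Q = 1/(-22) = -1/22 ≈ -0.045455)
j(o) = 2*o*(-1/22 + o) (j(o) = (o + o)*(o - 1/22) = (2*o)*(-1/22 + o) = 2*o*(-1/22 + o))
j(45) - 3*√(-22 + 7) = (1/11)*45*(-1 + 22*45) - 3*√(-22 + 7) = (1/11)*45*(-1 + 990) - 3*I*√15 = (1/11)*45*989 - 3*I*√15 = 44505/11 - 3*I*√15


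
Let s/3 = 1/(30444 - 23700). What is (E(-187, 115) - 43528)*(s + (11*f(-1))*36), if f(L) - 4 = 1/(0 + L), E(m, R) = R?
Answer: -115939843125/2248 ≈ -5.1575e+7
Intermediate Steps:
s = 1/2248 (s = 3/(30444 - 23700) = 3/6744 = 3*(1/6744) = 1/2248 ≈ 0.00044484)
f(L) = 4 + 1/L (f(L) = 4 + 1/(0 + L) = 4 + 1/L)
(E(-187, 115) - 43528)*(s + (11*f(-1))*36) = (115 - 43528)*(1/2248 + (11*(4 + 1/(-1)))*36) = -43413*(1/2248 + (11*(4 - 1))*36) = -43413*(1/2248 + (11*3)*36) = -43413*(1/2248 + 33*36) = -43413*(1/2248 + 1188) = -43413*2670625/2248 = -115939843125/2248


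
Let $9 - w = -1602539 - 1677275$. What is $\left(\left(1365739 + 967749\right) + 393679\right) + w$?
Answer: $6006990$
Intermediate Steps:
$w = 3279823$ ($w = 9 - \left(-1602539 - 1677275\right) = 9 - -3279814 = 9 + 3279814 = 3279823$)
$\left(\left(1365739 + 967749\right) + 393679\right) + w = \left(\left(1365739 + 967749\right) + 393679\right) + 3279823 = \left(2333488 + 393679\right) + 3279823 = 2727167 + 3279823 = 6006990$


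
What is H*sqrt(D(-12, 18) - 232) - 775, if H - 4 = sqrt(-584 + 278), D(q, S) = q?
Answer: -775 - 6*sqrt(2074) + 8*I*sqrt(61) ≈ -1048.2 + 62.482*I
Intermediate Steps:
H = 4 + 3*I*sqrt(34) (H = 4 + sqrt(-584 + 278) = 4 + sqrt(-306) = 4 + 3*I*sqrt(34) ≈ 4.0 + 17.493*I)
H*sqrt(D(-12, 18) - 232) - 775 = (4 + 3*I*sqrt(34))*sqrt(-12 - 232) - 775 = (4 + 3*I*sqrt(34))*sqrt(-244) - 775 = (4 + 3*I*sqrt(34))*(2*I*sqrt(61)) - 775 = 2*I*sqrt(61)*(4 + 3*I*sqrt(34)) - 775 = -775 + 2*I*sqrt(61)*(4 + 3*I*sqrt(34))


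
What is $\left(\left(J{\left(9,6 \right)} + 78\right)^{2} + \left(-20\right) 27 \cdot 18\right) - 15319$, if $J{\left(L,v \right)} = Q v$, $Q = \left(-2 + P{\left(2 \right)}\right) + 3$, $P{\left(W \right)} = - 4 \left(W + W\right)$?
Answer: $-24895$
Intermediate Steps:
$P{\left(W \right)} = - 8 W$ ($P{\left(W \right)} = - 4 \cdot 2 W = - 8 W$)
$Q = -15$ ($Q = \left(-2 - 16\right) + 3 = -18 + 3 = -15$)
$J{\left(L,v \right)} = - 15 v$
$\left(\left(J{\left(9,6 \right)} + 78\right)^{2} + \left(-20\right) 27 \cdot 18\right) - 15319 = \left(\left(\left(-15\right) 6 + 78\right)^{2} + \left(-20\right) 27 \cdot 18\right) - 15319 = \left(\left(-90 + 78\right)^{2} - 9720\right) - 15319 = \left(\left(-12\right)^{2} - 9720\right) - 15319 = \left(144 - 9720\right) - 15319 = -9576 - 15319 = -24895$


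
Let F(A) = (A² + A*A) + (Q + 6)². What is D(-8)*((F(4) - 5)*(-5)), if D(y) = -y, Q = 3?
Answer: -4320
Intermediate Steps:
F(A) = 81 + 2*A² (F(A) = (A² + A*A) + (3 + 6)² = (A² + A²) + 9² = 2*A² + 81 = 81 + 2*A²)
D(-8)*((F(4) - 5)*(-5)) = (-1*(-8))*(((81 + 2*4²) - 5)*(-5)) = 8*(((81 + 2*16) - 5)*(-5)) = 8*(((81 + 32) - 5)*(-5)) = 8*((113 - 5)*(-5)) = 8*(108*(-5)) = 8*(-540) = -4320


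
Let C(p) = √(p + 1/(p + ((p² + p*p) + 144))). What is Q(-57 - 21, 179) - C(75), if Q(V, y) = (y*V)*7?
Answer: -97734 - 4*√616584909/11469 ≈ -97743.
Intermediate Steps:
Q(V, y) = 7*V*y (Q(V, y) = (V*y)*7 = 7*V*y)
C(p) = √(p + 1/(144 + p + 2*p²)) (C(p) = √(p + 1/(p + ((p² + p²) + 144))) = √(p + 1/(p + (2*p² + 144))) = √(p + 1/(p + (144 + 2*p²))) = √(p + 1/(144 + p + 2*p²)))
Q(-57 - 21, 179) - C(75) = 7*(-57 - 21)*179 - √((1 + 75*(144 + 75 + 2*75²))/(144 + 75 + 2*75²)) = 7*(-78)*179 - √((1 + 75*(144 + 75 + 2*5625))/(144 + 75 + 2*5625)) = -97734 - √((1 + 75*(144 + 75 + 11250))/(144 + 75 + 11250)) = -97734 - √((1 + 75*11469)/11469) = -97734 - √((1 + 860175)/11469) = -97734 - √((1/11469)*860176) = -97734 - √(860176/11469) = -97734 - 4*√616584909/11469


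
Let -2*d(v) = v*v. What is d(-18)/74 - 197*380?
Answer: -2769901/37 ≈ -74862.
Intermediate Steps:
d(v) = -v²/2 (d(v) = -v*v/2 = -v²/2)
d(-18)/74 - 197*380 = -½*(-18)²/74 - 197*380 = -½*324*(1/74) - 74860 = -162*1/74 - 74860 = -81/37 - 74860 = -2769901/37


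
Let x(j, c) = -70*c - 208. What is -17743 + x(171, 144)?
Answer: -28031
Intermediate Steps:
x(j, c) = -208 - 70*c
-17743 + x(171, 144) = -17743 + (-208 - 70*144) = -17743 + (-208 - 10080) = -17743 - 10288 = -28031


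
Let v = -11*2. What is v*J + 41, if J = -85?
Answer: 1911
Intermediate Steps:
v = -22
v*J + 41 = -22*(-85) + 41 = 1870 + 41 = 1911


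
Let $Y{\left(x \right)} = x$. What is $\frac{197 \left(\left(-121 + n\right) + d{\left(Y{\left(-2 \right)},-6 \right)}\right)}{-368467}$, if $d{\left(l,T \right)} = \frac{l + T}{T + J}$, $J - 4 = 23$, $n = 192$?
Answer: $- \frac{292151}{7737807} \approx -0.037756$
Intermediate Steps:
$J = 27$ ($J = 4 + 23 = 27$)
$d{\left(l,T \right)} = \frac{T + l}{27 + T}$ ($d{\left(l,T \right)} = \frac{l + T}{T + 27} = \frac{T + l}{27 + T}$)
$\frac{197 \left(\left(-121 + n\right) + d{\left(Y{\left(-2 \right)},-6 \right)}\right)}{-368467} = \frac{197 \left(\left(-121 + 192\right) + \frac{-6 - 2}{27 - 6}\right)}{-368467} = 197 \left(71 + \frac{1}{21} \left(-8\right)\right) \left(- \frac{1}{368467}\right) = 197 \left(71 - \frac{8}{21}\right) \left(- \frac{1}{368467}\right) = 197 \cdot \frac{1483}{21} \left(- \frac{1}{368467}\right) = \frac{292151}{21} \left(- \frac{1}{368467}\right) = - \frac{292151}{7737807}$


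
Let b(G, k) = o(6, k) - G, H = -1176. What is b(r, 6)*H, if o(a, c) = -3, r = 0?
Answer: 3528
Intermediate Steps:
b(G, k) = -3 - G
b(r, 6)*H = (-3 - 1*0)*(-1176) = (-3 + 0)*(-1176) = -3*(-1176) = 3528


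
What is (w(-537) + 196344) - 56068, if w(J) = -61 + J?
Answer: 139678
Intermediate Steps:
(w(-537) + 196344) - 56068 = ((-61 - 537) + 196344) - 56068 = (-598 + 196344) - 56068 = 195746 - 56068 = 139678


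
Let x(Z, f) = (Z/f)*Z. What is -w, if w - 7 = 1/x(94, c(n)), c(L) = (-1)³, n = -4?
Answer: -61851/8836 ≈ -6.9999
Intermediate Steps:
c(L) = -1
x(Z, f) = Z²/f
w = 61851/8836 (w = 7 + 1/(94²/(-1)) = 7 + 1/(8836*(-1)) = 7 + 1/(-8836) = 7 - 1/8836 = 61851/8836 ≈ 6.9999)
-w = -1*61851/8836 = -61851/8836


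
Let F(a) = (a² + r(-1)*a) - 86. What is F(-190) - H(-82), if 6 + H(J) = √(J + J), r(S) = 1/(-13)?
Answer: 468450/13 - 2*I*√41 ≈ 36035.0 - 12.806*I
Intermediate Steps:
r(S) = -1/13
F(a) = -86 + a² - a/13 (F(a) = (a² - a/13) - 86 = -86 + a² - a/13)
H(J) = -6 + √2*√J (H(J) = -6 + √(J + J) = -6 + √(2*J) = -6 + √2*√J)
F(-190) - H(-82) = (-86 + (-190)² - 1/13*(-190)) - (-6 + √2*√(-82)) = (-86 + 36100 + 190/13) - (-6 + √2*(I*√82)) = 468372/13 - (-6 + 2*I*√41) = 468372/13 + (6 - 2*I*√41) = 468450/13 - 2*I*√41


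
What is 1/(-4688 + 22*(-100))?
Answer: -1/6888 ≈ -0.00014518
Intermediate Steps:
1/(-4688 + 22*(-100)) = 1/(-4688 - 2200) = 1/(-6888) = -1/6888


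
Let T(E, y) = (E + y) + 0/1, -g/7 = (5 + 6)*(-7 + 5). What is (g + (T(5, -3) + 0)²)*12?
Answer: 1896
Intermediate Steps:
g = 154 (g = -7*(5 + 6)*(-7 + 5) = -77*(-2) = -7*(-22) = 154)
T(E, y) = E + y (T(E, y) = (E + y) + 0*1 = (E + y) + 0 = E + y)
(g + (T(5, -3) + 0)²)*12 = (154 + ((5 - 3) + 0)²)*12 = (154 + (2 + 0)²)*12 = (154 + 2²)*12 = (154 + 4)*12 = 158*12 = 1896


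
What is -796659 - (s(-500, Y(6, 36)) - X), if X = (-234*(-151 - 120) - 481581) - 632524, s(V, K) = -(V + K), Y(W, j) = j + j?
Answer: -1847778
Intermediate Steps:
Y(W, j) = 2*j
s(V, K) = -K - V (s(V, K) = -(K + V) = -K - V)
X = -1050691 (X = (-234*(-271) - 481581) - 632524 = (63414 - 481581) - 632524 = -418167 - 632524 = -1050691)
-796659 - (s(-500, Y(6, 36)) - X) = -796659 - ((-2*36 - 1*(-500)) - 1*(-1050691)) = -796659 - ((-1*72 + 500) + 1050691) = -796659 - ((-72 + 500) + 1050691) = -796659 - (428 + 1050691) = -796659 - 1*1051119 = -796659 - 1051119 = -1847778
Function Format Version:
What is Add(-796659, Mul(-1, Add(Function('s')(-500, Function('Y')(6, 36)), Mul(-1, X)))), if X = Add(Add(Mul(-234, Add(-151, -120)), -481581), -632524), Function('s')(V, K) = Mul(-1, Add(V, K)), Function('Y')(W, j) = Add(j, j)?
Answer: -1847778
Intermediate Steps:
Function('Y')(W, j) = Mul(2, j)
Function('s')(V, K) = Add(Mul(-1, K), Mul(-1, V)) (Function('s')(V, K) = Mul(-1, Add(K, V)) = Add(Mul(-1, K), Mul(-1, V)))
X = -1050691 (X = Add(Add(Mul(-234, -271), -481581), -632524) = Add(Add(63414, -481581), -632524) = Add(-418167, -632524) = -1050691)
Add(-796659, Mul(-1, Add(Function('s')(-500, Function('Y')(6, 36)), Mul(-1, X)))) = Add(-796659, Mul(-1, Add(Add(Mul(-1, Mul(2, 36)), Mul(-1, -500)), Mul(-1, -1050691)))) = Add(-796659, Mul(-1, Add(Add(Mul(-1, 72), 500), 1050691))) = Add(-796659, Mul(-1, Add(Add(-72, 500), 1050691))) = Add(-796659, Mul(-1, Add(428, 1050691))) = Add(-796659, Mul(-1, 1051119)) = Add(-796659, -1051119) = -1847778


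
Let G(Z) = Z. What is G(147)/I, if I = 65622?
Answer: 49/21874 ≈ 0.0022401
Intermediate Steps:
G(147)/I = 147/65622 = 147*(1/65622) = 49/21874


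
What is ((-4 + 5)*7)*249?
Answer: 1743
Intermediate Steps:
((-4 + 5)*7)*249 = (1*7)*249 = 7*249 = 1743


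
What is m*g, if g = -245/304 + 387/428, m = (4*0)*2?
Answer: 0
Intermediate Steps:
m = 0 (m = 0*2 = 0)
g = 3197/32528 (g = -245*1/304 + 387*(1/428) = -245/304 + 387/428 = 3197/32528 ≈ 0.098285)
m*g = 0*(3197/32528) = 0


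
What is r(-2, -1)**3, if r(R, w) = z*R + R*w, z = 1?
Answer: 0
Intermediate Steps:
r(R, w) = R + R*w (r(R, w) = 1*R + R*w = R + R*w)
r(-2, -1)**3 = (-2*(1 - 1))**3 = (-2*0)**3 = 0**3 = 0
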